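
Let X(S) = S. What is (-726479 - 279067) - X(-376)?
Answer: -1005170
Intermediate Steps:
(-726479 - 279067) - X(-376) = (-726479 - 279067) - 1*(-376) = -1005546 + 376 = -1005170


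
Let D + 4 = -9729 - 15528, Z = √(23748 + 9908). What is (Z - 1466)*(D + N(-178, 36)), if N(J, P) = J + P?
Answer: 37240798 - 50806*√8414 ≈ 3.2580e+7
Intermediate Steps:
Z = 2*√8414 (Z = √33656 = 2*√8414 ≈ 183.46)
D = -25261 (D = -4 + (-9729 - 15528) = -4 - 25257 = -25261)
(Z - 1466)*(D + N(-178, 36)) = (2*√8414 - 1466)*(-25261 + (-178 + 36)) = (-1466 + 2*√8414)*(-25261 - 142) = (-1466 + 2*√8414)*(-25403) = 37240798 - 50806*√8414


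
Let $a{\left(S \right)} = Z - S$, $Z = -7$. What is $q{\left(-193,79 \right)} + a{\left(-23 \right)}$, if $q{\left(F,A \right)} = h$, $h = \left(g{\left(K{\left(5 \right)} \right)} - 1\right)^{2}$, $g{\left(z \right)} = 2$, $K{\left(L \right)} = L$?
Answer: $17$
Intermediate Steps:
$h = 1$ ($h = \left(2 - 1\right)^{2} = 1^{2} = 1$)
$q{\left(F,A \right)} = 1$
$a{\left(S \right)} = -7 - S$
$q{\left(-193,79 \right)} + a{\left(-23 \right)} = 1 - -16 = 1 + \left(-7 + 23\right) = 1 + 16 = 17$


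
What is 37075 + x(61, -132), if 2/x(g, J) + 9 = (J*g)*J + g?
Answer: 19703805351/531458 ≈ 37075.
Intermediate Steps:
x(g, J) = 2/(-9 + g + g*J²) (x(g, J) = 2/(-9 + ((J*g)*J + g)) = 2/(-9 + (g*J² + g)) = 2/(-9 + (g + g*J²)) = 2/(-9 + g + g*J²))
37075 + x(61, -132) = 37075 + 2/(-9 + 61 + 61*(-132)²) = 37075 + 2/(-9 + 61 + 61*17424) = 37075 + 2/(-9 + 61 + 1062864) = 37075 + 2/1062916 = 37075 + 2*(1/1062916) = 37075 + 1/531458 = 19703805351/531458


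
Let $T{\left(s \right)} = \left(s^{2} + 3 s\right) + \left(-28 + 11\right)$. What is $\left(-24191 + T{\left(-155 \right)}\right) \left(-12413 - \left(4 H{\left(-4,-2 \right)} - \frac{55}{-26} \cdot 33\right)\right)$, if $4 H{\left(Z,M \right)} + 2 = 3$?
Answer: $\frac{105163596}{13} \approx 8.0895 \cdot 10^{6}$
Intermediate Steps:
$H{\left(Z,M \right)} = \frac{1}{4}$ ($H{\left(Z,M \right)} = - \frac{1}{2} + \frac{1}{4} \cdot 3 = - \frac{1}{2} + \frac{3}{4} = \frac{1}{4}$)
$T{\left(s \right)} = -17 + s^{2} + 3 s$ ($T{\left(s \right)} = \left(s^{2} + 3 s\right) - 17 = -17 + s^{2} + 3 s$)
$\left(-24191 + T{\left(-155 \right)}\right) \left(-12413 - \left(4 H{\left(-4,-2 \right)} - \frac{55}{-26} \cdot 33\right)\right) = \left(-24191 + \left(-17 + \left(-155\right)^{2} + 3 \left(-155\right)\right)\right) \left(-12413 + \left(\left(-4\right) \frac{1}{4} + \frac{55}{-26} \cdot 33\right)\right) = \left(-24191 - -23543\right) \left(-12413 + \left(-1 + 55 \left(- \frac{1}{26}\right) 33\right)\right) = \left(-24191 + 23543\right) \left(-12413 - \frac{1841}{26}\right) = - 648 \left(-12413 - \frac{1841}{26}\right) = \left(-648\right) \left(- \frac{324579}{26}\right) = \frac{105163596}{13}$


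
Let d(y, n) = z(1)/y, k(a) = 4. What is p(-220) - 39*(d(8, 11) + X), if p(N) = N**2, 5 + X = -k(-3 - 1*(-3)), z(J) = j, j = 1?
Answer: 389969/8 ≈ 48746.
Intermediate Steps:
z(J) = 1
d(y, n) = 1/y
X = -9 (X = -5 - 1*4 = -5 - 4 = -9)
p(-220) - 39*(d(8, 11) + X) = (-220)**2 - 39*(1/8 - 9) = 48400 - 39*(1/8 - 9) = 48400 - 39*(-71)/8 = 48400 - 1*(-2769/8) = 48400 + 2769/8 = 389969/8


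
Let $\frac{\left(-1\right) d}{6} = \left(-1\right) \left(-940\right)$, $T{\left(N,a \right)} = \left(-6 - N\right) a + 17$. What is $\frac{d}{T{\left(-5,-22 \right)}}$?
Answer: $- \frac{1880}{13} \approx -144.62$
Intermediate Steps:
$T{\left(N,a \right)} = 17 + a \left(-6 - N\right)$ ($T{\left(N,a \right)} = a \left(-6 - N\right) + 17 = 17 + a \left(-6 - N\right)$)
$d = -5640$ ($d = - 6 \left(\left(-1\right) \left(-940\right)\right) = \left(-6\right) 940 = -5640$)
$\frac{d}{T{\left(-5,-22 \right)}} = - \frac{5640}{17 - -132 - \left(-5\right) \left(-22\right)} = - \frac{5640}{17 + 132 - 110} = - \frac{5640}{39} = \left(-5640\right) \frac{1}{39} = - \frac{1880}{13}$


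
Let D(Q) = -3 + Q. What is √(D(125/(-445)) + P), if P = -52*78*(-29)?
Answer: 2*√232918429/89 ≈ 342.96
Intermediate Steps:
P = 117624 (P = -4056*(-29) = 117624)
√(D(125/(-445)) + P) = √((-3 + 125/(-445)) + 117624) = √((-3 + 125*(-1/445)) + 117624) = √((-3 - 25/89) + 117624) = √(-292/89 + 117624) = √(10468244/89) = 2*√232918429/89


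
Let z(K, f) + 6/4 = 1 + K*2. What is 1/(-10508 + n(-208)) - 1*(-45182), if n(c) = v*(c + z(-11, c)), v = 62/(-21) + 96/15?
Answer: 53621139037/1186781 ≈ 45182.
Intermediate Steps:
z(K, f) = -½ + 2*K (z(K, f) = -3/2 + (1 + K*2) = -3/2 + (1 + 2*K) = -½ + 2*K)
v = 362/105 (v = 62*(-1/21) + 96*(1/15) = -62/21 + 32/5 = 362/105 ≈ 3.4476)
n(c) = -543/7 + 362*c/105 (n(c) = 362*(c + (-½ + 2*(-11)))/105 = 362*(c + (-½ - 22))/105 = 362*(c - 45/2)/105 = 362*(-45/2 + c)/105 = -543/7 + 362*c/105)
1/(-10508 + n(-208)) - 1*(-45182) = 1/(-10508 + (-543/7 + (362/105)*(-208))) - 1*(-45182) = 1/(-10508 + (-543/7 - 75296/105)) + 45182 = 1/(-10508 - 83441/105) + 45182 = 1/(-1186781/105) + 45182 = -105/1186781 + 45182 = 53621139037/1186781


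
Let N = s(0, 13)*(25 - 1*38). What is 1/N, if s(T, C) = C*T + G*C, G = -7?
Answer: 1/1183 ≈ 0.00084531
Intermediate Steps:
s(T, C) = -7*C + C*T (s(T, C) = C*T - 7*C = -7*C + C*T)
N = 1183 (N = (13*(-7 + 0))*(25 - 1*38) = (13*(-7))*(25 - 38) = -91*(-13) = 1183)
1/N = 1/1183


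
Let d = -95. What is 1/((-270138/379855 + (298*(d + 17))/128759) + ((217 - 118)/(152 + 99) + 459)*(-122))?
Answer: -12276347236195/688052571116422182 ≈ -1.7842e-5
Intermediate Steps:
1/((-270138/379855 + (298*(d + 17))/128759) + ((217 - 118)/(152 + 99) + 459)*(-122)) = 1/((-270138/379855 + (298*(-95 + 17))/128759) + ((217 - 118)/(152 + 99) + 459)*(-122)) = 1/((-270138*1/379855 + (298*(-78))*(1/128759)) + (99/251 + 459)*(-122)) = 1/((-270138/379855 - 23244*1/128759) + (99*(1/251) + 459)*(-122)) = 1/((-270138/379855 - 23244/128759) + (99/251 + 459)*(-122)) = 1/(-43612048362/48909749945 + (115308/251)*(-122)) = 1/(-43612048362/48909749945 - 14067576/251) = 1/(-688052571116422182/12276347236195) = -12276347236195/688052571116422182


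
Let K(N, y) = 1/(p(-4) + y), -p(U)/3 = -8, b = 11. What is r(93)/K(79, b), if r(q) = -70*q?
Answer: -227850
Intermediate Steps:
p(U) = 24 (p(U) = -3*(-8) = 24)
K(N, y) = 1/(24 + y)
r(93)/K(79, b) = (-70*93)/(1/(24 + 11)) = -6510/(1/35) = -6510/1/35 = -6510*35 = -227850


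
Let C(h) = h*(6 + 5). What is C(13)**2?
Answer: 20449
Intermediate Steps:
C(h) = 11*h (C(h) = h*11 = 11*h)
C(13)**2 = (11*13)**2 = 143**2 = 20449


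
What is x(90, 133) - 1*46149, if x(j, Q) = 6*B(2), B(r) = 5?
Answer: -46119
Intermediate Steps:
x(j, Q) = 30 (x(j, Q) = 6*5 = 30)
x(90, 133) - 1*46149 = 30 - 1*46149 = 30 - 46149 = -46119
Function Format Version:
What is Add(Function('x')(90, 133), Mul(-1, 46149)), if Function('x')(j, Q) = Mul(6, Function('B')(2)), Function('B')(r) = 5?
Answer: -46119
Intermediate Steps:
Function('x')(j, Q) = 30 (Function('x')(j, Q) = Mul(6, 5) = 30)
Add(Function('x')(90, 133), Mul(-1, 46149)) = Add(30, Mul(-1, 46149)) = Add(30, -46149) = -46119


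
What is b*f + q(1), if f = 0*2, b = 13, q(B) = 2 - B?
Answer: 1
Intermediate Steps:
f = 0
b*f + q(1) = 13*0 + (2 - 1*1) = 0 + (2 - 1) = 0 + 1 = 1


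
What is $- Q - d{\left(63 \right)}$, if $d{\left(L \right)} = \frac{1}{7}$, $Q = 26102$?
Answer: $- \frac{182715}{7} \approx -26102.0$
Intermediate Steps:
$d{\left(L \right)} = \frac{1}{7}$
$- Q - d{\left(63 \right)} = \left(-1\right) 26102 - \frac{1}{7} = -26102 - \frac{1}{7} = - \frac{182715}{7}$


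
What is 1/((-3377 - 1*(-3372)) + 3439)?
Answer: 1/3434 ≈ 0.00029121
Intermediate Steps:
1/((-3377 - 1*(-3372)) + 3439) = 1/((-3377 + 3372) + 3439) = 1/(-5 + 3439) = 1/3434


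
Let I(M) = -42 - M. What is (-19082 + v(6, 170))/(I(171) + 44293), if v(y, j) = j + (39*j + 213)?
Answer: -12069/44080 ≈ -0.27380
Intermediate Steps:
v(y, j) = 213 + 40*j (v(y, j) = j + (213 + 39*j) = 213 + 40*j)
(-19082 + v(6, 170))/(I(171) + 44293) = (-19082 + (213 + 40*170))/((-42 - 1*171) + 44293) = (-19082 + (213 + 6800))/((-42 - 171) + 44293) = (-19082 + 7013)/(-213 + 44293) = -12069/44080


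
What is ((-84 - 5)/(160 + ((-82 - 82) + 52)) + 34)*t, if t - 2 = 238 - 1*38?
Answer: 155843/24 ≈ 6493.5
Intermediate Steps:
t = 202 (t = 2 + (238 - 1*38) = 2 + (238 - 38) = 2 + 200 = 202)
((-84 - 5)/(160 + ((-82 - 82) + 52)) + 34)*t = ((-84 - 5)/(160 + ((-82 - 82) + 52)) + 34)*202 = (-89/(160 + (-164 + 52)) + 34)*202 = (-89/(160 - 112) + 34)*202 = (-89/48 + 34)*202 = (1543/48)*202 = 155843/24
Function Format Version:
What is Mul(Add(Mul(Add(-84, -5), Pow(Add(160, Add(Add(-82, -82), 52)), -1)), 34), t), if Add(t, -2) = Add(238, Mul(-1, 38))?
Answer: Rational(155843, 24) ≈ 6493.5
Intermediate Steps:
t = 202 (t = Add(2, Add(238, Mul(-1, 38))) = Add(2, Add(238, -38)) = Add(2, 200) = 202)
Mul(Add(Mul(Add(-84, -5), Pow(Add(160, Add(Add(-82, -82), 52)), -1)), 34), t) = Mul(Add(Mul(Add(-84, -5), Pow(Add(160, Add(Add(-82, -82), 52)), -1)), 34), 202) = Mul(Add(Mul(-89, Pow(Add(160, Add(-164, 52)), -1)), 34), 202) = Mul(Add(Mul(-89, Pow(Add(160, -112), -1)), 34), 202) = Mul(Add(Mul(-89, Pow(48, -1)), 34), 202) = Mul(Add(Mul(-89, Rational(1, 48)), 34), 202) = Mul(Add(Rational(-89, 48), 34), 202) = Mul(Rational(1543, 48), 202) = Rational(155843, 24)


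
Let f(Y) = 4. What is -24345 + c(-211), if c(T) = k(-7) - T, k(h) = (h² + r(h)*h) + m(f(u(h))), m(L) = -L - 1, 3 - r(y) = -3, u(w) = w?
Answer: -24132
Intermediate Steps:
r(y) = 6 (r(y) = 3 - 1*(-3) = 3 + 3 = 6)
m(L) = -1 - L
k(h) = -5 + h² + 6*h (k(h) = (h² + 6*h) + (-1 - 1*4) = (h² + 6*h) + (-1 - 4) = (h² + 6*h) - 5 = -5 + h² + 6*h)
c(T) = 2 - T (c(T) = (-5 + (-7)² + 6*(-7)) - T = (-5 + 49 - 42) - T = 2 - T)
-24345 + c(-211) = -24345 + (2 - 1*(-211)) = -24345 + (2 + 211) = -24345 + 213 = -24132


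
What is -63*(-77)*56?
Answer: 271656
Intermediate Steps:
-63*(-77)*56 = 4851*56 = 271656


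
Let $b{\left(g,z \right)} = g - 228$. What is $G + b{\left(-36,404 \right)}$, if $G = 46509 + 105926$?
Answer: $152171$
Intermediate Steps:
$b{\left(g,z \right)} = -228 + g$ ($b{\left(g,z \right)} = g - 228 = -228 + g$)
$G = 152435$
$G + b{\left(-36,404 \right)} = 152435 - 264 = 152171$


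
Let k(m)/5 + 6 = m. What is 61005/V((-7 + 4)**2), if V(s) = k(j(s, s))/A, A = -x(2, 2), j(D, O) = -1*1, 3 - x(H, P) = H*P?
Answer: -1743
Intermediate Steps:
x(H, P) = 3 - H*P
j(D, O) = -1
k(m) = -30 + 5*m
A = 1 (A = -(3 - 1*2*2) = -(3 - 4) = -1*(-1) = 1)
V(s) = -35 (V(s) = (-30 + 5*(-1))/1 = (-30 - 5)*1 = -35*1 = -35)
61005/V((-7 + 4)**2) = 61005/(-35) = 61005*(-1/35) = -1743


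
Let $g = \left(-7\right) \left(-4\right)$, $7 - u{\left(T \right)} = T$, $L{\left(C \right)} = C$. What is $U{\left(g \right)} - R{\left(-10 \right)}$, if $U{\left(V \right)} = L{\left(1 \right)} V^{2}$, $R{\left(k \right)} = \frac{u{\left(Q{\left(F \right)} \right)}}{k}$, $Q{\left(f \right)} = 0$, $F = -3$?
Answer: $\frac{7847}{10} \approx 784.7$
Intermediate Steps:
$u{\left(T \right)} = 7 - T$
$R{\left(k \right)} = \frac{7}{k}$ ($R{\left(k \right)} = \frac{7 - 0}{k} = \frac{7 + 0}{k} = \frac{7}{k}$)
$g = 28$
$U{\left(V \right)} = V^{2}$ ($U{\left(V \right)} = 1 V^{2} = V^{2}$)
$U{\left(g \right)} - R{\left(-10 \right)} = 28^{2} - \frac{7}{-10} = 784 - 7 \left(- \frac{1}{10}\right) = 784 - - \frac{7}{10} = 784 + \frac{7}{10} = \frac{7847}{10}$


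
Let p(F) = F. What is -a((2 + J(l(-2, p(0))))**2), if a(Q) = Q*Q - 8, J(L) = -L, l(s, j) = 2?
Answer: 8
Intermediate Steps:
a(Q) = -8 + Q**2 (a(Q) = Q**2 - 8 = -8 + Q**2)
-a((2 + J(l(-2, p(0))))**2) = -(-8 + ((2 - 1*2)**2)**2) = -(-8 + ((2 - 2)**2)**2) = -(-8 + (0**2)**2) = -(-8 + 0**2) = -(-8 + 0) = -1*(-8) = 8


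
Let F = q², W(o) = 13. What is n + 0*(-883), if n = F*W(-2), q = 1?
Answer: 13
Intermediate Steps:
F = 1 (F = 1² = 1)
n = 13 (n = 1*13 = 13)
n + 0*(-883) = 13 + 0*(-883) = 13 + 0 = 13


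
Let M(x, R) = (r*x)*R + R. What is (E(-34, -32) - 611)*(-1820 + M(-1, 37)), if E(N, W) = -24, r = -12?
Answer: 850265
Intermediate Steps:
M(x, R) = R - 12*R*x (M(x, R) = (-12*x)*R + R = -12*R*x + R = R - 12*R*x)
(E(-34, -32) - 611)*(-1820 + M(-1, 37)) = (-24 - 611)*(-1820 + 37*(1 - 12*(-1))) = -635*(-1820 + 37*(1 + 12)) = -635*(-1820 + 37*13) = -635*(-1820 + 481) = -635*(-1339) = 850265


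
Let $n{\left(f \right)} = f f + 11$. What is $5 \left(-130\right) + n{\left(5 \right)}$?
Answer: $-614$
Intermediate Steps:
$n{\left(f \right)} = 11 + f^{2}$ ($n{\left(f \right)} = f^{2} + 11 = 11 + f^{2}$)
$5 \left(-130\right) + n{\left(5 \right)} = 5 \left(-130\right) + \left(11 + 5^{2}\right) = -650 + \left(11 + 25\right) = -650 + 36 = -614$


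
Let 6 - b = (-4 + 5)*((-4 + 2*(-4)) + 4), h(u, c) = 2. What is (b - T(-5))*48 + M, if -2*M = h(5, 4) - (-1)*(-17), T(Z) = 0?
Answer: 1359/2 ≈ 679.50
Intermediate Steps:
M = 15/2 (M = -(2 - (-1)*(-17))/2 = -(2 - 1*17)/2 = -(2 - 17)/2 = -½*(-15) = 15/2 ≈ 7.5000)
b = 14 (b = 6 - (-4 + 5)*((-4 + 2*(-4)) + 4) = 6 - ((-4 - 8) + 4) = 6 - (-12 + 4) = 6 - (-8) = 6 - 1*(-8) = 6 + 8 = 14)
(b - T(-5))*48 + M = (14 - 1*0)*48 + 15/2 = (14 + 0)*48 + 15/2 = 14*48 + 15/2 = 672 + 15/2 = 1359/2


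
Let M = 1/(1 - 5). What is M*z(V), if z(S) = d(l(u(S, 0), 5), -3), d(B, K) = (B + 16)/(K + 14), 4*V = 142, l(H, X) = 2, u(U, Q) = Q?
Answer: -9/22 ≈ -0.40909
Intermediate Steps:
V = 71/2 (V = (¼)*142 = 71/2 ≈ 35.500)
d(B, K) = (16 + B)/(14 + K)
z(S) = 18/11 (z(S) = (16 + 2)/(14 - 3) = 18/11)
M = -¼ (M = 1/(-4) = -¼ ≈ -0.25000)
M*z(V) = -¼*18/11 = -9/22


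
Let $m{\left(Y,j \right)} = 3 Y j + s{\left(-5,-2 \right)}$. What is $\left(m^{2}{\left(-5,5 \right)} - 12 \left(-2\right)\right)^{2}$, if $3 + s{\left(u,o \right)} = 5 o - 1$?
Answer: $63123025$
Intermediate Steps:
$s{\left(u,o \right)} = -4 + 5 o$ ($s{\left(u,o \right)} = -3 + \left(5 o - 1\right) = -3 + \left(-1 + 5 o\right) = -4 + 5 o$)
$m{\left(Y,j \right)} = -14 + 3 Y j$ ($m{\left(Y,j \right)} = 3 Y j + \left(-4 + 5 \left(-2\right)\right) = 3 Y j - 14 = -14 + 3 Y j$)
$\left(m^{2}{\left(-5,5 \right)} - 12 \left(-2\right)\right)^{2} = \left(\left(-14 + 3 \left(-5\right) 5\right)^{2} - 12 \left(-2\right)\right)^{2} = \left(\left(-14 - 75\right)^{2} - -24\right)^{2} = \left(\left(-89\right)^{2} + 24\right)^{2} = \left(7921 + 24\right)^{2} = 7945^{2} = 63123025$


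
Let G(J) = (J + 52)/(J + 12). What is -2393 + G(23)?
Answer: -16736/7 ≈ -2390.9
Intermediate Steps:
G(J) = (52 + J)/(12 + J)
-2393 + G(23) = -2393 + (52 + 23)/(12 + 23) = -2393 + 75/35 = -2393 + (1/35)*75 = -2393 + 15/7 = -16736/7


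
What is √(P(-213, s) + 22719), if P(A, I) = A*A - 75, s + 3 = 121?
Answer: 3*√7557 ≈ 260.79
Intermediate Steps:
s = 118 (s = -3 + 121 = 118)
P(A, I) = -75 + A² (P(A, I) = A² - 75 = -75 + A²)
√(P(-213, s) + 22719) = √((-75 + (-213)²) + 22719) = √((-75 + 45369) + 22719) = √(45294 + 22719) = √68013 = 3*√7557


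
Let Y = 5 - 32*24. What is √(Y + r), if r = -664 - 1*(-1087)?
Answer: 2*I*√85 ≈ 18.439*I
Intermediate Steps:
r = 423 (r = -664 + 1087 = 423)
Y = -763 (Y = 5 - 768 = -763)
√(Y + r) = √(-763 + 423) = √(-340) = 2*I*√85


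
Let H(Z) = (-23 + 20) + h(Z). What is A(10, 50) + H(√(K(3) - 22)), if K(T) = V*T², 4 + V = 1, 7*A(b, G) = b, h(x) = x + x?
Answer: -11/7 + 14*I ≈ -1.5714 + 14.0*I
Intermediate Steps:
h(x) = 2*x
A(b, G) = b/7
V = -3 (V = -4 + 1 = -3)
K(T) = -3*T²
H(Z) = -3 + 2*Z (H(Z) = (-23 + 20) + 2*Z = -3 + 2*Z)
A(10, 50) + H(√(K(3) - 22)) = (⅐)*10 + (-3 + 2*√(-3*3² - 22)) = 10/7 + (-3 + 2*√(-3*9 - 22)) = 10/7 + (-3 + 2*√(-27 - 22)) = 10/7 + (-3 + 2*√(-49)) = 10/7 + (-3 + 2*(7*I)) = 10/7 + (-3 + 14*I) = -11/7 + 14*I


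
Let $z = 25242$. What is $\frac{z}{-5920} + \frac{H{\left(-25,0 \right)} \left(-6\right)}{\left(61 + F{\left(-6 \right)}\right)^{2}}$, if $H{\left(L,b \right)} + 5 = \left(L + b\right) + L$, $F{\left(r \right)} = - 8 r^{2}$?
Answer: $- \frac{649370709}{152525840} \approx -4.2574$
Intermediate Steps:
$H{\left(L,b \right)} = -5 + b + 2 L$ ($H{\left(L,b \right)} = -5 + \left(\left(L + b\right) + L\right) = -5 + \left(b + 2 L\right) = -5 + b + 2 L$)
$\frac{z}{-5920} + \frac{H{\left(-25,0 \right)} \left(-6\right)}{\left(61 + F{\left(-6 \right)}\right)^{2}} = \frac{25242}{-5920} + \frac{\left(-5 + 0 + 2 \left(-25\right)\right) \left(-6\right)}{\left(61 - 8 \left(-6\right)^{2}\right)^{2}} = 25242 \left(- \frac{1}{5920}\right) + \frac{\left(-5 + 0 - 50\right) \left(-6\right)}{\left(61 - 288\right)^{2}} = - \frac{12621}{2960} + \frac{\left(-55\right) \left(-6\right)}{\left(61 - 288\right)^{2}} = - \frac{12621}{2960} + \frac{330}{\left(-227\right)^{2}} = - \frac{12621}{2960} + \frac{330}{51529} = - \frac{649370709}{152525840}$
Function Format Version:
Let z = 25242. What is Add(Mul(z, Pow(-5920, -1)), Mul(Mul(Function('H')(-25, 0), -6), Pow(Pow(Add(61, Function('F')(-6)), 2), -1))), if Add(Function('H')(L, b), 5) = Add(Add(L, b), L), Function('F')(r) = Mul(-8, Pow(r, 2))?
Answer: Rational(-649370709, 152525840) ≈ -4.2574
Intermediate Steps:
Function('H')(L, b) = Add(-5, b, Mul(2, L)) (Function('H')(L, b) = Add(-5, Add(Add(L, b), L)) = Add(-5, Add(b, Mul(2, L))) = Add(-5, b, Mul(2, L)))
Add(Mul(z, Pow(-5920, -1)), Mul(Mul(Function('H')(-25, 0), -6), Pow(Pow(Add(61, Function('F')(-6)), 2), -1))) = Add(Mul(25242, Pow(-5920, -1)), Mul(Mul(Add(-5, 0, Mul(2, -25)), -6), Pow(Pow(Add(61, Mul(-8, Pow(-6, 2))), 2), -1))) = Add(Mul(25242, Rational(-1, 5920)), Mul(Mul(Add(-5, 0, -50), -6), Pow(Pow(Add(61, Mul(-8, 36)), 2), -1))) = Add(Rational(-12621, 2960), Mul(Mul(-55, -6), Pow(Pow(Add(61, -288), 2), -1))) = Add(Rational(-12621, 2960), Mul(330, Pow(Pow(-227, 2), -1))) = Add(Rational(-12621, 2960), Mul(330, Pow(51529, -1))) = Add(Rational(-12621, 2960), Mul(330, Rational(1, 51529))) = Add(Rational(-12621, 2960), Rational(330, 51529)) = Rational(-649370709, 152525840)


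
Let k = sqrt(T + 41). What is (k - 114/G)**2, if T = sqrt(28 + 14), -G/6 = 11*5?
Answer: (19 + 55*sqrt(41 + sqrt(42)))**2/3025 ≈ 52.361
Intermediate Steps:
G = -330 (G = -66*5 = -6*55 = -330)
T = sqrt(42) ≈ 6.4807
k = sqrt(41 + sqrt(42)) (k = sqrt(sqrt(42) + 41) = sqrt(41 + sqrt(42)) ≈ 6.8906)
(k - 114/G)**2 = (sqrt(41 + sqrt(42)) - 114/(-330))**2 = (sqrt(41 + sqrt(42)) - 114*(-1/330))**2 = (sqrt(41 + sqrt(42)) + 19/55)**2 = (19/55 + sqrt(41 + sqrt(42)))**2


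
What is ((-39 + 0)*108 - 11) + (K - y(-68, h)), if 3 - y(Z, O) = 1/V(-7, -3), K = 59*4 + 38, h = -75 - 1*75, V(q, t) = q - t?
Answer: -15809/4 ≈ -3952.3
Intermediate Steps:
h = -150 (h = -75 - 75 = -150)
K = 274 (K = 236 + 38 = 274)
y(Z, O) = 13/4 (y(Z, O) = 3 - 1/(-7 - 1*(-3)) = 3 - 1/(-7 + 3) = 3 - 1/(-4) = 3 - 1*(-¼) = 3 + ¼ = 13/4)
((-39 + 0)*108 - 11) + (K - y(-68, h)) = ((-39 + 0)*108 - 11) + (274 - 1*13/4) = (-39*108 - 11) + (274 - 13/4) = (-4212 - 11) + 1083/4 = -4223 + 1083/4 = -15809/4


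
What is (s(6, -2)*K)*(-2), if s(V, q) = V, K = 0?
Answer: 0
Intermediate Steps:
(s(6, -2)*K)*(-2) = (6*0)*(-2) = 0*(-2) = 0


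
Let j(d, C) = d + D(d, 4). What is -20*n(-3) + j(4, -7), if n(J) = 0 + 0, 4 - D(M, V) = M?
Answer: 4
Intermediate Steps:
D(M, V) = 4 - M
n(J) = 0
j(d, C) = 4 (j(d, C) = d + (4 - d) = 4)
-20*n(-3) + j(4, -7) = -20*0 + 4 = 0 + 4 = 4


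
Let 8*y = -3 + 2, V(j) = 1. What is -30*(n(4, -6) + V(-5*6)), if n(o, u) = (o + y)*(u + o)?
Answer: 405/2 ≈ 202.50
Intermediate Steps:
y = -⅛ (y = (-3 + 2)/8 = (⅛)*(-1) = -⅛ ≈ -0.12500)
n(o, u) = (-⅛ + o)*(o + u) (n(o, u) = (o - ⅛)*(u + o) = (-⅛ + o)*(o + u))
-30*(n(4, -6) + V(-5*6)) = -30*((4² - ⅛*4 - ⅛*(-6) + 4*(-6)) + 1) = -30*((16 - ½ + ¾ - 24) + 1) = -30*(-31/4 + 1) = -30*(-27/4) = 405/2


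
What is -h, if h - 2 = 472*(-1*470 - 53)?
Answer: 246854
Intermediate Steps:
h = -246854 (h = 2 + 472*(-1*470 - 53) = 2 + 472*(-470 - 53) = 2 + 472*(-523) = 2 - 246856 = -246854)
-h = -1*(-246854) = 246854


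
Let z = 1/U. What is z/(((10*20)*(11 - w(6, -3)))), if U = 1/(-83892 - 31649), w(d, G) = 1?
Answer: -115541/2000 ≈ -57.771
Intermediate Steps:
U = -1/115541 (U = 1/(-115541) = -1/115541 ≈ -8.6549e-6)
z = -115541 (z = 1/(-1/115541) = -115541)
z/(((10*20)*(11 - w(6, -3)))) = -115541*1/(200*(11 - 1*1)) = -115541*1/(200*(11 - 1)) = -115541/(200*10) = -115541/2000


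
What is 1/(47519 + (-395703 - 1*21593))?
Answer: -1/369777 ≈ -2.7043e-6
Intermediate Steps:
1/(47519 + (-395703 - 1*21593)) = 1/(47519 + (-395703 - 21593)) = 1/(47519 - 417296) = 1/(-369777) = -1/369777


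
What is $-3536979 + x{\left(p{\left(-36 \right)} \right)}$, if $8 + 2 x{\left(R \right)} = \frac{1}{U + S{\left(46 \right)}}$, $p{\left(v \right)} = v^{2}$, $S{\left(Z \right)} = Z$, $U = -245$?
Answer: $- \frac{1407719235}{398} \approx -3.537 \cdot 10^{6}$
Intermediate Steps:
$x{\left(R \right)} = - \frac{1593}{398}$ ($x{\left(R \right)} = -4 + \frac{1}{2 \left(-245 + 46\right)} = -4 + \frac{1}{2 \left(-199\right)} = -4 + \frac{1}{2} \left(- \frac{1}{199}\right) = -4 - \frac{1}{398} = - \frac{1593}{398}$)
$-3536979 + x{\left(p{\left(-36 \right)} \right)} = -3536979 - \frac{1593}{398} = - \frac{1407719235}{398}$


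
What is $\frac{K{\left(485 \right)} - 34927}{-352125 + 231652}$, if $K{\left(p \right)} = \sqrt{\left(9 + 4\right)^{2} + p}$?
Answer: $\frac{34927}{120473} - \frac{\sqrt{654}}{120473} \approx 0.2897$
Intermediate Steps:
$K{\left(p \right)} = \sqrt{169 + p}$ ($K{\left(p \right)} = \sqrt{13^{2} + p} = \sqrt{169 + p}$)
$\frac{K{\left(485 \right)} - 34927}{-352125 + 231652} = \frac{\sqrt{169 + 485} - 34927}{-352125 + 231652} = \frac{\sqrt{654} - 34927}{-120473} = \left(-34927 + \sqrt{654}\right) \left(- \frac{1}{120473}\right) = \frac{34927}{120473} - \frac{\sqrt{654}}{120473}$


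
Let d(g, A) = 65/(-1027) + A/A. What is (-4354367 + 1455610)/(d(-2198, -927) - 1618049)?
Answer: 229001803/127825797 ≈ 1.7915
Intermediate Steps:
d(g, A) = 74/79 (d(g, A) = 65*(-1/1027) + 1 = -5/79 + 1 = 74/79)
(-4354367 + 1455610)/(d(-2198, -927) - 1618049) = (-4354367 + 1455610)/(74/79 - 1618049) = -2898757/(-127825797/79) = -2898757*(-79/127825797) = 229001803/127825797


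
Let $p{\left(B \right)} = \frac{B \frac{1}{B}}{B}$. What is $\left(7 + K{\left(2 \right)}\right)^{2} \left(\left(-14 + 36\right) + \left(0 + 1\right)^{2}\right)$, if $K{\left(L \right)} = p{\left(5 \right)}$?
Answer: $\frac{29808}{25} \approx 1192.3$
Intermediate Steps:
$p{\left(B \right)} = \frac{1}{B}$ ($p{\left(B \right)} = 1 \frac{1}{B} = \frac{1}{B}$)
$K{\left(L \right)} = \frac{1}{5}$
$\left(7 + K{\left(2 \right)}\right)^{2} \left(\left(-14 + 36\right) + \left(0 + 1\right)^{2}\right) = \left(7 + \frac{1}{5}\right)^{2} \left(\left(-14 + 36\right) + \left(0 + 1\right)^{2}\right) = \left(\frac{36}{5}\right)^{2} \left(22 + 1^{2}\right) = \frac{1296 \left(22 + 1\right)}{25} = \frac{1296}{25} \cdot 23 = \frac{29808}{25}$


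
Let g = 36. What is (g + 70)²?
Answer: 11236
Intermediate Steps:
(g + 70)² = (36 + 70)² = 106² = 11236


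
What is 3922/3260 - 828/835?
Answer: 57559/272210 ≈ 0.21145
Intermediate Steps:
3922/3260 - 828/835 = 3922*(1/3260) - 828*1/835 = 1961/1630 - 828/835 = 57559/272210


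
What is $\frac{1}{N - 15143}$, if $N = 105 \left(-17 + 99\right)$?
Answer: $- \frac{1}{6533} \approx -0.00015307$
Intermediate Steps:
$N = 8610$ ($N = 105 \cdot 82 = 8610$)
$\frac{1}{N - 15143} = \frac{1}{8610 - 15143} = \frac{1}{-6533} = - \frac{1}{6533}$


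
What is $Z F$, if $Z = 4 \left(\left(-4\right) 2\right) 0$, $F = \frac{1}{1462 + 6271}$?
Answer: $0$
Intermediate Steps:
$F = \frac{1}{7733} \approx 0.00012932$
$Z = 0$ ($Z = 4 \left(-8\right) 0 = \left(-32\right) 0 = 0$)
$Z F = 0 \cdot \frac{1}{7733} = 0$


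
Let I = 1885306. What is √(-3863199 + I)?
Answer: I*√1977893 ≈ 1406.4*I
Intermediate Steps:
√(-3863199 + I) = √(-3863199 + 1885306) = √(-1977893) = I*√1977893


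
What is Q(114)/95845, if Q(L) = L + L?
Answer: 228/95845 ≈ 0.0023788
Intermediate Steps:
Q(L) = 2*L
Q(114)/95845 = (2*114)/95845 = 228*(1/95845) = 228/95845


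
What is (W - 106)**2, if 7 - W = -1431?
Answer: 1774224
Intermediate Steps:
W = 1438 (W = 7 - 1*(-1431) = 7 + 1431 = 1438)
(W - 106)**2 = (1438 - 106)**2 = 1332**2 = 1774224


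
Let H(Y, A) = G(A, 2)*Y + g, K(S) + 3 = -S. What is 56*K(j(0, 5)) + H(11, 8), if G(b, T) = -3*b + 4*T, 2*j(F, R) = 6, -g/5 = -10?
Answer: -462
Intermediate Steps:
g = 50 (g = -5*(-10) = 50)
j(F, R) = 3 (j(F, R) = (½)*6 = 3)
K(S) = -3 - S
H(Y, A) = 50 + Y*(8 - 3*A) (H(Y, A) = (-3*A + 4*2)*Y + 50 = (-3*A + 8)*Y + 50 = (8 - 3*A)*Y + 50 = Y*(8 - 3*A) + 50 = 50 + Y*(8 - 3*A))
56*K(j(0, 5)) + H(11, 8) = 56*(-3 - 1*3) + (50 - 1*11*(-8 + 3*8)) = 56*(-3 - 3) + (50 - 1*11*(-8 + 24)) = 56*(-6) + (50 - 1*11*16) = -336 + (50 - 176) = -336 - 126 = -462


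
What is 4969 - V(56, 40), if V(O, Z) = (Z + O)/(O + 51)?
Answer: 531587/107 ≈ 4968.1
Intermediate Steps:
V(O, Z) = (O + Z)/(51 + O)
4969 - V(56, 40) = 4969 - (56 + 40)/(51 + 56) = 4969 - 96/107 = 531587/107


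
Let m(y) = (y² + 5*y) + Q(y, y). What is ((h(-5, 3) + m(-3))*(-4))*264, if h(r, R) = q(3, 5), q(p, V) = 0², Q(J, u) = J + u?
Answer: 12672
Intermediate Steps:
m(y) = y² + 7*y (m(y) = (y² + 5*y) + (y + y) = (y² + 5*y) + 2*y = y² + 7*y)
q(p, V) = 0
h(r, R) = 0
((h(-5, 3) + m(-3))*(-4))*264 = ((0 - 3*(7 - 3))*(-4))*264 = ((0 - 3*4)*(-4))*264 = ((0 - 12)*(-4))*264 = -12*(-4)*264 = 48*264 = 12672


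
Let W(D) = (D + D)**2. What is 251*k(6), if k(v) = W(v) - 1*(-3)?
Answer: 36897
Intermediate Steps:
W(D) = 4*D**2 (W(D) = (2*D)**2 = 4*D**2)
k(v) = 3 + 4*v**2 (k(v) = 4*v**2 - 1*(-3) = 4*v**2 + 3 = 3 + 4*v**2)
251*k(6) = 251*(3 + 4*6**2) = 251*(3 + 4*36) = 251*(3 + 144) = 251*147 = 36897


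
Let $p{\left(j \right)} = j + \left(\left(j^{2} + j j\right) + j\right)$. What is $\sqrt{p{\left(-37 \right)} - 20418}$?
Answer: $i \sqrt{17754} \approx 133.24 i$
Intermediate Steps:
$p{\left(j \right)} = 2 j + 2 j^{2}$ ($p{\left(j \right)} = j + \left(\left(j^{2} + j^{2}\right) + j\right) = j + \left(2 j^{2} + j\right) = j + \left(j + 2 j^{2}\right) = 2 j + 2 j^{2}$)
$\sqrt{p{\left(-37 \right)} - 20418} = \sqrt{2 \left(-37\right) \left(1 - 37\right) - 20418} = \sqrt{2 \left(-37\right) \left(-36\right) - 20418} = \sqrt{2664 - 20418} = \sqrt{-17754} = i \sqrt{17754}$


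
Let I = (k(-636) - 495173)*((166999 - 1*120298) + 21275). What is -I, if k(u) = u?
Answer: 33703112584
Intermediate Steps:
I = -33703112584 (I = (-636 - 495173)*((166999 - 1*120298) + 21275) = -495809*((166999 - 120298) + 21275) = -495809*(46701 + 21275) = -495809*67976 = -33703112584)
-I = -1*(-33703112584) = 33703112584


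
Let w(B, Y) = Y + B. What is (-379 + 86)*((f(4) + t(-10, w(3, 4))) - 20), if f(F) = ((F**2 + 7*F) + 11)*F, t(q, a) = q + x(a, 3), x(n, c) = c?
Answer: -56549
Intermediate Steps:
w(B, Y) = B + Y
t(q, a) = 3 + q (t(q, a) = q + 3 = 3 + q)
f(F) = F*(11 + F**2 + 7*F) (f(F) = (11 + F**2 + 7*F)*F = F*(11 + F**2 + 7*F))
(-379 + 86)*((f(4) + t(-10, w(3, 4))) - 20) = (-379 + 86)*((4*(11 + 4**2 + 7*4) + (3 - 10)) - 20) = -293*((4*(11 + 16 + 28) - 7) - 20) = -293*((4*55 - 7) - 20) = -293*((220 - 7) - 20) = -293*(213 - 20) = -293*193 = -56549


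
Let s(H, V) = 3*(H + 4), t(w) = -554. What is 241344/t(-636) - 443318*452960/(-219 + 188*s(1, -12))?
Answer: -55623387862432/720477 ≈ -7.7204e+7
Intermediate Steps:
s(H, V) = 12 + 3*H (s(H, V) = 3*(4 + H) = 12 + 3*H)
241344/t(-636) - 443318*452960/(-219 + 188*s(1, -12)) = 241344/(-554) - 443318*452960/(-219 + 188*(12 + 3*1)) = 241344*(-1/554) - 443318*452960/(-219 + 188*(12 + 3)) = -120672/277 - 443318*452960/(-219 + 188*15) = -120672/277 - 443318*452960/(-219 + 2820) = -120672/277 - 443318/(2601*(1/452960)) = -120672/277 - 443318/2601/452960 = -120672/277 - 443318*452960/2601 = -120672/277 - 200805321280/2601 = -55623387862432/720477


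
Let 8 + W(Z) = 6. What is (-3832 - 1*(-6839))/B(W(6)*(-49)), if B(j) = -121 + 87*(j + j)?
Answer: 3007/16931 ≈ 0.17760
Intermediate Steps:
W(Z) = -2 (W(Z) = -8 + 6 = -2)
B(j) = -121 + 174*j (B(j) = -121 + 87*(2*j) = -121 + 174*j)
(-3832 - 1*(-6839))/B(W(6)*(-49)) = (-3832 - 1*(-6839))/(-121 + 174*(-2*(-49))) = (-3832 + 6839)/(-121 + 174*98) = 3007/(-121 + 17052) = 3007/16931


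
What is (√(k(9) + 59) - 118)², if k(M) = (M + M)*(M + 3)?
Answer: 14199 - 1180*√11 ≈ 10285.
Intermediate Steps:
k(M) = 2*M*(3 + M) (k(M) = (2*M)*(3 + M) = 2*M*(3 + M))
(√(k(9) + 59) - 118)² = (√(2*9*(3 + 9) + 59) - 118)² = (√(2*9*12 + 59) - 118)² = (√(216 + 59) - 118)² = (√275 - 118)² = (5*√11 - 118)² = (-118 + 5*√11)²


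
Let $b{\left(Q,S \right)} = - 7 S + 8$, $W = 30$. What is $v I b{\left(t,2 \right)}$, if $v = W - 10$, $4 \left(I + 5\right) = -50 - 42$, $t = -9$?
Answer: $3360$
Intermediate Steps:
$b{\left(Q,S \right)} = 8 - 7 S$
$I = -28$ ($I = -5 + \frac{-50 - 42}{4} = -5 + \frac{1}{4} \left(-92\right) = -5 - 23 = -28$)
$v = 20$ ($v = 30 - 10 = 20$)
$v I b{\left(t,2 \right)} = 20 \left(-28\right) \left(8 - 14\right) = - 560 \left(8 - 14\right) = \left(-560\right) \left(-6\right) = 3360$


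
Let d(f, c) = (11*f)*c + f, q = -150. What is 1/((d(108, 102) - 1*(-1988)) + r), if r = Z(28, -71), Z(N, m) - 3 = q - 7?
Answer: 1/123118 ≈ 8.1223e-6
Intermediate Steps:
Z(N, m) = -154 (Z(N, m) = 3 + (-150 - 7) = 3 - 157 = -154)
r = -154
d(f, c) = f + 11*c*f (d(f, c) = 11*c*f + f = f + 11*c*f)
1/((d(108, 102) - 1*(-1988)) + r) = 1/((108*(1 + 11*102) - 1*(-1988)) - 154) = 1/((108*(1 + 1122) + 1988) - 154) = 1/((108*1123 + 1988) - 154) = 1/((121284 + 1988) - 154) = 1/(123272 - 154) = 1/123118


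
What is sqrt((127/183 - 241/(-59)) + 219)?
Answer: sqrt(26087052783)/10797 ≈ 14.959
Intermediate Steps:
sqrt((127/183 - 241/(-59)) + 219) = sqrt((127*(1/183) - 241*(-1/59)) + 219) = sqrt((127/183 + 241/59) + 219) = sqrt(51596/10797 + 219) = sqrt(2416139/10797) = sqrt(26087052783)/10797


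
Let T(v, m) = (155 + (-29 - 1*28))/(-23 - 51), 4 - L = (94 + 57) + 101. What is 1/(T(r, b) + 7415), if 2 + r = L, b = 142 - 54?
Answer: 37/274306 ≈ 0.00013489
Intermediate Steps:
b = 88
L = -248 (L = 4 - ((94 + 57) + 101) = 4 - (151 + 101) = 4 - 1*252 = 4 - 252 = -248)
r = -250 (r = -2 - 248 = -250)
T(v, m) = -49/37 (T(v, m) = (155 + (-29 - 28))/(-74) = (155 - 57)*(-1/74) = 98*(-1/74) = -49/37)
1/(T(r, b) + 7415) = 1/(-49/37 + 7415) = 1/(274306/37) = 37/274306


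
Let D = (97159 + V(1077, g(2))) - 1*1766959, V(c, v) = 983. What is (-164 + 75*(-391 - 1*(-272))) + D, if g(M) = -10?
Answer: -1677906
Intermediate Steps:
D = -1668817 (D = (97159 + 983) - 1*1766959 = 98142 - 1766959 = -1668817)
(-164 + 75*(-391 - 1*(-272))) + D = (-164 + 75*(-391 - 1*(-272))) - 1668817 = (-164 + 75*(-391 + 272)) - 1668817 = (-164 + 75*(-119)) - 1668817 = (-164 - 8925) - 1668817 = -9089 - 1668817 = -1677906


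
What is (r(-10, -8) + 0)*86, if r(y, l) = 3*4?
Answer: 1032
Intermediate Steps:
r(y, l) = 12
(r(-10, -8) + 0)*86 = (12 + 0)*86 = 12*86 = 1032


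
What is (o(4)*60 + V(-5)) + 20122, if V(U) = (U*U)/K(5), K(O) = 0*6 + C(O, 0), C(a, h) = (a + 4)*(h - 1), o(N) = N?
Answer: 183233/9 ≈ 20359.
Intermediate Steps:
C(a, h) = (-1 + h)*(4 + a) (C(a, h) = (4 + a)*(-1 + h) = (-1 + h)*(4 + a))
K(O) = -4 - O (K(O) = 0*6 + (-4 - O + 4*0 + O*0) = 0 + (-4 - O + 0 + 0) = 0 + (-4 - O) = -4 - O)
V(U) = -U²/9 (V(U) = (U*U)/(-4 - 1*5) = U²/(-4 - 5) = U²/(-9) = U²*(-⅑) = -U²/9)
(o(4)*60 + V(-5)) + 20122 = (4*60 - ⅑*(-5)²) + 20122 = (240 - ⅑*25) + 20122 = (240 - 25/9) + 20122 = 2135/9 + 20122 = 183233/9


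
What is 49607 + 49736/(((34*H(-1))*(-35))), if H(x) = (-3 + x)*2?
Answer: 59038547/1190 ≈ 49612.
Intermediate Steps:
H(x) = -6 + 2*x
49607 + 49736/(((34*H(-1))*(-35))) = 49607 + 49736/(((34*(-6 + 2*(-1)))*(-35))) = 49607 + 49736/(((34*(-6 - 2))*(-35))) = 49607 + 49736/(((34*(-8))*(-35))) = 49607 + 49736/((-272*(-35))) = 49607 + 49736/9520 = 49607 + 49736*(1/9520) = 49607 + 6217/1190 = 59038547/1190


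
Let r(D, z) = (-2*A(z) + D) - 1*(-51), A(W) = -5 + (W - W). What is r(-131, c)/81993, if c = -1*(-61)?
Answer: -70/81993 ≈ -0.00085373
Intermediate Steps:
c = 61
A(W) = -5 (A(W) = -5 + 0 = -5)
r(D, z) = 61 + D (r(D, z) = (-2*(-5) + D) - 1*(-51) = (10 + D) + 51 = 61 + D)
r(-131, c)/81993 = (61 - 131)/81993 = -70*1/81993 = -70/81993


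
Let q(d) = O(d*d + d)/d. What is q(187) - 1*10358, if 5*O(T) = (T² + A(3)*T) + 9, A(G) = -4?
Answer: 1226118991/935 ≈ 1.3114e+6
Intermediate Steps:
O(T) = 9/5 - 4*T/5 + T²/5 (O(T) = ((T² - 4*T) + 9)/5 = (9 + T² - 4*T)/5 = 9/5 - 4*T/5 + T²/5)
q(d) = (9/5 - 4*d/5 - 4*d²/5 + (d + d²)²/5)/d (q(d) = (9/5 - 4*(d*d + d)/5 + (d*d + d)²/5)/d = (9/5 - 4*(d² + d)/5 + (d² + d)²/5)/d = (9/5 - 4*(d + d²)/5 + (d + d²)²/5)/d = (9/5 + (-4*d/5 - 4*d²/5) + (d + d²)²/5)/d = (9/5 - 4*d/5 - 4*d²/5 + (d + d²)²/5)/d)
q(187) - 1*10358 = (⅕)*(9 + 187²*(1 + 187)² - 4*187*(1 + 187))/187 - 1*10358 = (⅕)*(1/187)*(9 + 34969*188² - 4*187*188) - 10358 = (⅕)*(1/187)*(9 + 34969*35344 - 140624) - 10358 = (⅕)*(1/187)*(9 + 1235944336 - 140624) - 10358 = (⅕)*(1/187)*1235803721 - 10358 = 1235803721/935 - 10358 = 1226118991/935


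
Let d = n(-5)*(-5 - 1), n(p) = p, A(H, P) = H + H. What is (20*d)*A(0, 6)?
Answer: 0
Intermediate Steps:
A(H, P) = 2*H
d = 30 (d = -5*(-5 - 1) = -5*(-6) = 30)
(20*d)*A(0, 6) = (20*30)*(2*0) = 600*0 = 0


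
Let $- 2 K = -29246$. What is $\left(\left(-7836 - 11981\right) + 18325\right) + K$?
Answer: $13131$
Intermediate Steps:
$K = 14623$ ($K = \left(- \frac{1}{2}\right) \left(-29246\right) = 14623$)
$\left(\left(-7836 - 11981\right) + 18325\right) + K = \left(\left(-7836 - 11981\right) + 18325\right) + 14623 = \left(-19817 + 18325\right) + 14623 = -1492 + 14623 = 13131$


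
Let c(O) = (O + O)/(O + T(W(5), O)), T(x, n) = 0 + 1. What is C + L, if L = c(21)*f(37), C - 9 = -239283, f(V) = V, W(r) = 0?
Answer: -2631237/11 ≈ -2.3920e+5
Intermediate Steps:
T(x, n) = 1
C = -239274 (C = 9 - 239283 = -239274)
c(O) = 2*O/(1 + O) (c(O) = (O + O)/(O + 1) = (2*O)/(1 + O) = 2*O/(1 + O))
L = 777/11 (L = (2*21/(1 + 21))*37 = (2*21/22)*37 = (2*21*(1/22))*37 = (21/11)*37 = 777/11 ≈ 70.636)
C + L = -239274 + 777/11 = -2631237/11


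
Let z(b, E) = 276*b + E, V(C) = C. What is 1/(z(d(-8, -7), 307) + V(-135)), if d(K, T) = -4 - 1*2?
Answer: -1/1484 ≈ -0.00067385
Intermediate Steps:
d(K, T) = -6 (d(K, T) = -4 - 2 = -6)
z(b, E) = E + 276*b
1/(z(d(-8, -7), 307) + V(-135)) = 1/((307 + 276*(-6)) - 135) = 1/((307 - 1656) - 135) = 1/(-1349 - 135) = 1/(-1484) = -1/1484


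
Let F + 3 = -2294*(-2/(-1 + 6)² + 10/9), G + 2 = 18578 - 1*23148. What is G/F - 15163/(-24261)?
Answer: 33037395629/12928274463 ≈ 2.5554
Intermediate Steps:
G = -4572 (G = -2 + (18578 - 1*23148) = -2 + (18578 - 23148) = -2 - 4570 = -4572)
F = -532883/225 (F = -3 - 2294*(-2/(-1 + 6)² + 10/9) = -3 - 2294*(-2/(5²) + 10*(⅑)) = -3 - 2294*(-2/25 + 10/9) = -3 - 2294*232/225 = -3 - 532208/225 = -532883/225 ≈ -2368.4)
G/F - 15163/(-24261) = -4572/(-532883/225) - 15163/(-24261) = -4572*(-225/532883) - 15163*(-1/24261) = 1028700/532883 + 15163/24261 = 33037395629/12928274463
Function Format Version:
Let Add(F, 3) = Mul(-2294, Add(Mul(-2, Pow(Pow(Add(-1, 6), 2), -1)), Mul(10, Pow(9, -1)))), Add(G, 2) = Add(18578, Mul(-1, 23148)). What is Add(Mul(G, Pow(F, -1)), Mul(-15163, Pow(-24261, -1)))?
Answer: Rational(33037395629, 12928274463) ≈ 2.5554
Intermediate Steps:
G = -4572 (G = Add(-2, Add(18578, Mul(-1, 23148))) = Add(-2, Add(18578, -23148)) = Add(-2, -4570) = -4572)
F = Rational(-532883, 225) (F = Add(-3, Mul(-2294, Add(Mul(-2, Pow(Pow(Add(-1, 6), 2), -1)), Mul(10, Pow(9, -1))))) = Add(-3, Mul(-2294, Add(Mul(-2, Pow(Pow(5, 2), -1)), Mul(10, Rational(1, 9))))) = Add(-3, Mul(-2294, Add(Mul(-2, Pow(25, -1)), Rational(10, 9)))) = Add(-3, Mul(-2294, Add(Mul(-2, Rational(1, 25)), Rational(10, 9)))) = Add(-3, Mul(-2294, Add(Rational(-2, 25), Rational(10, 9)))) = Add(-3, Mul(-2294, Rational(232, 225))) = Add(-3, Rational(-532208, 225)) = Rational(-532883, 225) ≈ -2368.4)
Add(Mul(G, Pow(F, -1)), Mul(-15163, Pow(-24261, -1))) = Add(Mul(-4572, Pow(Rational(-532883, 225), -1)), Mul(-15163, Pow(-24261, -1))) = Add(Mul(-4572, Rational(-225, 532883)), Mul(-15163, Rational(-1, 24261))) = Add(Rational(1028700, 532883), Rational(15163, 24261)) = Rational(33037395629, 12928274463)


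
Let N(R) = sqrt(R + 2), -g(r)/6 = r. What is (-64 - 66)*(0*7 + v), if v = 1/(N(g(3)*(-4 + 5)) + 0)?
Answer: 65*I/2 ≈ 32.5*I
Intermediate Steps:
g(r) = -6*r
N(R) = sqrt(2 + R)
v = -I/4 (v = 1/(sqrt(2 + (-6*3)*(-4 + 5)) + 0) = 1/(sqrt(2 - 18*1) + 0) = 1/(sqrt(2 - 18) + 0) = 1/(sqrt(-16) + 0) = 1/(4*I + 0) = 1/(4*I) = -I/4 ≈ -0.25*I)
(-64 - 66)*(0*7 + v) = (-64 - 66)*(0*7 - I/4) = -130*(0 - I/4) = -(-65)*I/2 = 65*I/2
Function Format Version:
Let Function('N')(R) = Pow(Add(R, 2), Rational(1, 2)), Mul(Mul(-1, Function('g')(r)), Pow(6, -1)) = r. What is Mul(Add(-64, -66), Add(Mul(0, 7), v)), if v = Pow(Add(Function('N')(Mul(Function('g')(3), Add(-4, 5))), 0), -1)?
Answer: Mul(Rational(65, 2), I) ≈ Mul(32.500, I)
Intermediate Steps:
Function('g')(r) = Mul(-6, r)
Function('N')(R) = Pow(Add(2, R), Rational(1, 2))
v = Mul(Rational(-1, 4), I) (v = Pow(Add(Pow(Add(2, Mul(Mul(-6, 3), Add(-4, 5))), Rational(1, 2)), 0), -1) = Pow(Add(Pow(Add(2, Mul(-18, 1)), Rational(1, 2)), 0), -1) = Pow(Add(Pow(Add(2, -18), Rational(1, 2)), 0), -1) = Pow(Add(Pow(-16, Rational(1, 2)), 0), -1) = Pow(Add(Mul(4, I), 0), -1) = Pow(Mul(4, I), -1) = Mul(Rational(-1, 4), I) ≈ Mul(-0.25000, I))
Mul(Add(-64, -66), Add(Mul(0, 7), v)) = Mul(Add(-64, -66), Add(Mul(0, 7), Mul(Rational(-1, 4), I))) = Mul(-130, Add(0, Mul(Rational(-1, 4), I))) = Mul(-130, Mul(Rational(-1, 4), I)) = Mul(Rational(65, 2), I)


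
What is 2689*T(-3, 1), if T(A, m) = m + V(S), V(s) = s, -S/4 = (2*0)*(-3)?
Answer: 2689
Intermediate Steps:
S = 0 (S = -4*2*0*(-3) = -0*(-3) = -4*0 = 0)
T(A, m) = m (T(A, m) = m + 0 = m)
2689*T(-3, 1) = 2689*1 = 2689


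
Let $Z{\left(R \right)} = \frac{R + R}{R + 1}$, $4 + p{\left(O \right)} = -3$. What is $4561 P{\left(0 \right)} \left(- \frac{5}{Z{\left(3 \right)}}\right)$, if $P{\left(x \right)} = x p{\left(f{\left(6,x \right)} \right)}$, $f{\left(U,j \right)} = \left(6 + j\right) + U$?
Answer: $0$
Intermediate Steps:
$f{\left(U,j \right)} = 6 + U + j$
$p{\left(O \right)} = -7$ ($p{\left(O \right)} = -4 - 3 = -7$)
$P{\left(x \right)} = - 7 x$ ($P{\left(x \right)} = x \left(-7\right) = - 7 x$)
$Z{\left(R \right)} = \frac{2 R}{1 + R}$
$4561 P{\left(0 \right)} \left(- \frac{5}{Z{\left(3 \right)}}\right) = 4561 \left(-7\right) 0 \left(- \frac{5}{2 \cdot 3 \frac{1}{1 + 3}}\right) = 4561 \cdot 0 \left(- \frac{5}{2 \cdot 3 \cdot \frac{1}{4}}\right) = 4561 \cdot 0 \left(- \frac{5}{\frac{3}{2}}\right) = 4561 \cdot 0 \left(\left(-5\right) \frac{2}{3}\right) = 4561 \cdot 0 \left(- \frac{10}{3}\right) = 4561 \cdot 0 = 0$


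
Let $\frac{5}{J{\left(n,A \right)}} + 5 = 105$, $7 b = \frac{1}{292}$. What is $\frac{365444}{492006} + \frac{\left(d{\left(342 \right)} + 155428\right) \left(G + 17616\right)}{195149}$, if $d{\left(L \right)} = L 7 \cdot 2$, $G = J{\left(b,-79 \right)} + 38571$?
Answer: $\frac{11072852536487932}{240036197235} \approx 46130.0$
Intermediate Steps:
$b = \frac{1}{2044}$ ($b = \frac{1}{7 \cdot 292} = \frac{1}{7} \cdot \frac{1}{292} = \frac{1}{2044} \approx 0.00048924$)
$J{\left(n,A \right)} = \frac{1}{20}$ ($J{\left(n,A \right)} = \frac{5}{-5 + 105} = \frac{5}{100} = 5 \cdot \frac{1}{100} = \frac{1}{20}$)
$G = \frac{771421}{20}$ ($G = \frac{1}{20} + 38571 = \frac{771421}{20} \approx 38571.0$)
$d{\left(L \right)} = 14 L$ ($d{\left(L \right)} = 7 L 2 = 14 L$)
$\frac{365444}{492006} + \frac{\left(d{\left(342 \right)} + 155428\right) \left(G + 17616\right)}{195149} = \frac{365444}{492006} + \frac{\left(14 \cdot 342 + 155428\right) \left(\frac{771421}{20} + 17616\right)}{195149} = 365444 \cdot \frac{1}{492006} + \left(4788 + 155428\right) \frac{1123741}{20} \cdot \frac{1}{195149} = \frac{182722}{246003} + 160216 \cdot \frac{1123741}{20} \cdot \frac{1}{195149} = \frac{182722}{246003} + \frac{45010322014}{5} \cdot \frac{1}{195149} = \frac{182722}{246003} + \frac{45010322014}{975745} = \frac{11072852536487932}{240036197235}$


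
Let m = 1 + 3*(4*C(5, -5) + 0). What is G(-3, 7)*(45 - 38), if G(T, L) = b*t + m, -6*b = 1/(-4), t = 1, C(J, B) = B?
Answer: -9905/24 ≈ -412.71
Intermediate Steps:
b = 1/24 (b = -⅙/(-4) = -⅙*(-¼) = 1/24 ≈ 0.041667)
m = -59 (m = 1 + 3*(4*(-5) + 0) = 1 + 3*(-20 + 0) = 1 + 3*(-20) = 1 - 60 = -59)
G(T, L) = -1415/24 (G(T, L) = (1/24)*1 - 59 = 1/24 - 59 = -1415/24)
G(-3, 7)*(45 - 38) = -1415*(45 - 38)/24 = -1415/24*7 = -9905/24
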